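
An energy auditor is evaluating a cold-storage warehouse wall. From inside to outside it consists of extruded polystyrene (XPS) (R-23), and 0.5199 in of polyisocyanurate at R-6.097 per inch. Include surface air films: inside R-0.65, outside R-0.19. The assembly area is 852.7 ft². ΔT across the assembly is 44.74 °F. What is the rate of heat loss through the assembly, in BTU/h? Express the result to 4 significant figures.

1412 BTU/h

0.5199 × 6.097 = 3.1698
R_total = 0.65 + 23 + 3.1698 + 0.19 = 27.01 ft²·°F·h/BTU
Q = A·ΔT/R = 852.7 × 44.74 / 27.01 = 1412.4 BTU/h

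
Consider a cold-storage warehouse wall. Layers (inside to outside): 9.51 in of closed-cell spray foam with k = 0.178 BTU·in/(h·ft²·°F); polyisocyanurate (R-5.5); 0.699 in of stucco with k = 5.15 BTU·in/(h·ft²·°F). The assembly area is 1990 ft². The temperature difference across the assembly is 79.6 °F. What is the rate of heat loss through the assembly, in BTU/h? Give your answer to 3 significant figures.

2680 BTU/h

9.51/0.178 = 53.43
0.699/5.15 = 0.1357
R_total = 53.43 + 5.5 + 0.1357 = 59.06 ft²·°F·h/BTU
Q = A·ΔT/R = 1990 × 79.6 / 59.06 = 2682 BTU/h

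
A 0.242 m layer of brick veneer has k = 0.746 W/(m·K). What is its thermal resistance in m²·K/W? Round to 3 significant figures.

R = L/k = 0.242/0.746 = 0.3244 m²·K/W

0.324 m²·K/W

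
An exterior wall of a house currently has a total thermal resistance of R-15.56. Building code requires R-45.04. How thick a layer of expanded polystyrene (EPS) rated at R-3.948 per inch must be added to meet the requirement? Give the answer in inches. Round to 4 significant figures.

ΔR = 45.04 − 15.56 = 29.48 ft²·°F·h/BTU
L = ΔR / (R/in) = 29.48/3.948 = 7.4671 in

7.467 in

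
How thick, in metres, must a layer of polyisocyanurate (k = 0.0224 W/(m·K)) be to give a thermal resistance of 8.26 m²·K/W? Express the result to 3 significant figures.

0.185 m

L = R·k = 8.26 × 0.0224 = 0.185 m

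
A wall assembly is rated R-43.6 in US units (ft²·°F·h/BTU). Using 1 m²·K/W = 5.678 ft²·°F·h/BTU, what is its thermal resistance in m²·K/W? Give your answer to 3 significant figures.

R_SI = 43.6/5.678 = 7.679

7.68 m²·K/W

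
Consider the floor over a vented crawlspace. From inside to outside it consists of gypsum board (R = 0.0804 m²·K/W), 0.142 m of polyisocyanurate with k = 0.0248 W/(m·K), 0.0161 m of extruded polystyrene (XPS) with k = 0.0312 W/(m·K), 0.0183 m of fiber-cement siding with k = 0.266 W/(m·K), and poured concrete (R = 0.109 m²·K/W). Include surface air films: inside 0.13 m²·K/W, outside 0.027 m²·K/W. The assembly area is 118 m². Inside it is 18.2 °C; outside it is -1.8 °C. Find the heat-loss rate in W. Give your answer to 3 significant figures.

0.142/0.0248 = 5.726
0.0161/0.0312 = 0.516
0.0183/0.266 = 0.0688
R_total = 0.13 + 0.0804 + 5.726 + 0.516 + 0.0688 + 0.109 + 0.027 = 6.657 m²·K/W
Q = A·ΔT/R = 118 × (18.2 − (-1.8)) / 6.657 = 354.5 W

355 W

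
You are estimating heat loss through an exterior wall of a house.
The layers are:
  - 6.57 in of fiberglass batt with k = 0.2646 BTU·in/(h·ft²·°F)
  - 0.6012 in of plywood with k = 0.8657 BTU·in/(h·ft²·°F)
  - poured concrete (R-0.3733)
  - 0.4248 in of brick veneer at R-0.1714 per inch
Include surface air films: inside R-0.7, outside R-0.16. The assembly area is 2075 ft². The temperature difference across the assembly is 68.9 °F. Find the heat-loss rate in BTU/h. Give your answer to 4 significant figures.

6.57/0.2646 = 24.83
0.6012/0.8657 = 0.69447
0.4248 × 0.1714 = 0.072811
R_total = 0.7 + 24.83 + 0.69447 + 0.3733 + 0.072811 + 0.16 = 26.831 ft²·°F·h/BTU
Q = A·ΔT/R = 2075 × 68.9 / 26.831 = 5328.5 BTU/h

5329 BTU/h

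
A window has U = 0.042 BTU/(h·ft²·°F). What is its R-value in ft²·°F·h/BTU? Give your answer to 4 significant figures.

R = 1/U = 1/0.042 = 23.81

23.81 ft²·°F·h/BTU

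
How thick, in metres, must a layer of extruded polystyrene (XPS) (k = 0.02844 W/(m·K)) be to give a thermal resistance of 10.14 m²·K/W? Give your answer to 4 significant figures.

0.2884 m

L = R·k = 10.14 × 0.02844 = 0.28838 m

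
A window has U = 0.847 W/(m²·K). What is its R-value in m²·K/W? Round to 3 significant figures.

R = 1/U = 1/0.847 = 1.181

1.18 m²·K/W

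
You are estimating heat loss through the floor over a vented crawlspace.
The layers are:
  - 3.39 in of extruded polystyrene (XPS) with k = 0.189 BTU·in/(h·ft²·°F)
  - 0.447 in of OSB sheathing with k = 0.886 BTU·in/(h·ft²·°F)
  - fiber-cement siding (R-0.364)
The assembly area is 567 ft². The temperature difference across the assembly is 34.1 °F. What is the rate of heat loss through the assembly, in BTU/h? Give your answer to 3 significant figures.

1030 BTU/h

3.39/0.189 = 17.94
0.447/0.886 = 0.5045
R_total = 17.94 + 0.5045 + 0.364 = 18.81 ft²·°F·h/BTU
Q = A·ΔT/R = 567 × 34.1 / 18.81 = 1028 BTU/h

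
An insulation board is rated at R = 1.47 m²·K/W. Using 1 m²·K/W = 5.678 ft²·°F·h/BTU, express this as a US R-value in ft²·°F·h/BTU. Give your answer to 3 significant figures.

8.35 ft²·°F·h/BTU

R_US = 1.47 × 5.678 = 8.347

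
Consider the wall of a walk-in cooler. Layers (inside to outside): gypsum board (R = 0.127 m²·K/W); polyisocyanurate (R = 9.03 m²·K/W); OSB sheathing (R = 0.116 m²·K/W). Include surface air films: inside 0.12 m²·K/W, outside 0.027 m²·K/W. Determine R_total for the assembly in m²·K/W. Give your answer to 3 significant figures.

9.42 m²·K/W

R_total = 0.12 + 0.127 + 9.03 + 0.116 + 0.027 = 9.42 m²·K/W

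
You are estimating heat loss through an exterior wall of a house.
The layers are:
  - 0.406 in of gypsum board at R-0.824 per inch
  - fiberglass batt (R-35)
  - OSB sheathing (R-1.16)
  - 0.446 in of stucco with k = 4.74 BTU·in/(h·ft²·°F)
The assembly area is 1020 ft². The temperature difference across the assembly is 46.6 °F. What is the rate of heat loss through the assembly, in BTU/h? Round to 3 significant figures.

0.406 × 0.824 = 0.3345
0.446/4.74 = 0.09409
R_total = 0.3345 + 35 + 1.16 + 0.09409 = 36.59 ft²·°F·h/BTU
Q = A·ΔT/R = 1020 × 46.6 / 36.59 = 1299 BTU/h

1300 BTU/h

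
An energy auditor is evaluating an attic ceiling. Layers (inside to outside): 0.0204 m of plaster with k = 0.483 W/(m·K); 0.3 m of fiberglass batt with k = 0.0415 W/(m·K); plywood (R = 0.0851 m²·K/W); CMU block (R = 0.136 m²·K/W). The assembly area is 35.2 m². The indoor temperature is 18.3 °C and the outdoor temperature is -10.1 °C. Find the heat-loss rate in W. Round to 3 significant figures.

133 W

0.0204/0.483 = 0.04224
0.3/0.0415 = 7.229
R_total = 0.04224 + 7.229 + 0.0851 + 0.136 = 7.492 m²·K/W
Q = A·ΔT/R = 35.2 × (18.3 − (-10.1)) / 7.492 = 133.4 W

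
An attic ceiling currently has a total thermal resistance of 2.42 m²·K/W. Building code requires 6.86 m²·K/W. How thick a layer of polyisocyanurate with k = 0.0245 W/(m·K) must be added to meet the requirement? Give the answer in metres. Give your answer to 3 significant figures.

0.109 m

ΔR = 6.86 − 2.42 = 4.44 m²·K/W
L = ΔR × k = 4.44 × 0.0245 = 0.1088 m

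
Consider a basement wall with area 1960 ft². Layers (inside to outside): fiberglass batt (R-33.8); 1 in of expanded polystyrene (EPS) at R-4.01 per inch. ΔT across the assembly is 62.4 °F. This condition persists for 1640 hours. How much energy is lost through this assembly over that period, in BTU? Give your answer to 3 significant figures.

1 × 4.01 = 4.01
R_total = 33.8 + 4.01 = 37.81 ft²·°F·h/BTU
Q = 1960 × 62.4 / 37.81 = 3235 BTU/h
E = 3235 × 1640 = 5305000 BTU

5300000 BTU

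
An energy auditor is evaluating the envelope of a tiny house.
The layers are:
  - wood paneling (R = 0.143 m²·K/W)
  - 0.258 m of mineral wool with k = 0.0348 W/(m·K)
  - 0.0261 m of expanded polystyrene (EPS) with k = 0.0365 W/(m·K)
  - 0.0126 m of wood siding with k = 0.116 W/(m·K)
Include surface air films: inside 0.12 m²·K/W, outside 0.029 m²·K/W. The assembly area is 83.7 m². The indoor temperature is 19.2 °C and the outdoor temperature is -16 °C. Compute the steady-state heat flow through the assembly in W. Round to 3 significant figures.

345 W

0.258/0.0348 = 7.414
0.0261/0.0365 = 0.7151
0.0126/0.116 = 0.1086
R_total = 0.12 + 0.143 + 7.414 + 0.7151 + 0.1086 + 0.029 = 8.529 m²·K/W
Q = A·ΔT/R = 83.7 × (19.2 − (-16)) / 8.529 = 345.4 W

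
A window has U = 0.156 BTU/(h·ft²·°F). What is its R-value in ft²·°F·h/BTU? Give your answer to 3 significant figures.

R = 1/U = 1/0.156 = 6.41

6.41 ft²·°F·h/BTU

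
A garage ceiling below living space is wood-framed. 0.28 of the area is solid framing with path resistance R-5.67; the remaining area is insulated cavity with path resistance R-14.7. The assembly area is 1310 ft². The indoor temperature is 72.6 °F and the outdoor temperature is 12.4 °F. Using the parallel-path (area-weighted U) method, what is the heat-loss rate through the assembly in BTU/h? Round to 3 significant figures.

U_eff = 0.72/14.7 + 0.28/5.67 = 0.04898 + 0.04938 = 0.09836
R_eff = 1/U_eff = 10.17 ft²·°F·h/BTU
Q = 1310 × (72.6 − 12.4) / 10.17 = 7757 BTU/h

7760 BTU/h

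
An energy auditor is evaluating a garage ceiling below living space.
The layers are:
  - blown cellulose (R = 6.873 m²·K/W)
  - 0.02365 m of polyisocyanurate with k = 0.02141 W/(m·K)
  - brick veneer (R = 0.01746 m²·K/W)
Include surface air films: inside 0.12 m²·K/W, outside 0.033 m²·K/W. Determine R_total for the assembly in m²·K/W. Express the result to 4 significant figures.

0.02365/0.02141 = 1.1046
R_total = 0.12 + 6.873 + 1.1046 + 0.01746 + 0.033 = 8.1481 m²·K/W

8.148 m²·K/W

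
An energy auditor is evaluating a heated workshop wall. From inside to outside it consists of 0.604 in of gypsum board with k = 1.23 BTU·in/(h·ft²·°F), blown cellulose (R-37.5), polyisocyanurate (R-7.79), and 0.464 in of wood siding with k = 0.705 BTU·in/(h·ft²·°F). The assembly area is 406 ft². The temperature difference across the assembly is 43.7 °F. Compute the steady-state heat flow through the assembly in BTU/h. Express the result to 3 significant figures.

382 BTU/h

0.604/1.23 = 0.4911
0.464/0.705 = 0.6582
R_total = 0.4911 + 37.5 + 7.79 + 0.6582 = 46.44 ft²·°F·h/BTU
Q = A·ΔT/R = 406 × 43.7 / 46.44 = 382.1 BTU/h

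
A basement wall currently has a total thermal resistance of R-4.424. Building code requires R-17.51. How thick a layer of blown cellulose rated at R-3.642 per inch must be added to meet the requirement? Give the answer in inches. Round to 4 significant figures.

3.593 in

ΔR = 17.51 − 4.424 = 13.086 ft²·°F·h/BTU
L = ΔR / (R/in) = 13.086/3.642 = 3.5931 in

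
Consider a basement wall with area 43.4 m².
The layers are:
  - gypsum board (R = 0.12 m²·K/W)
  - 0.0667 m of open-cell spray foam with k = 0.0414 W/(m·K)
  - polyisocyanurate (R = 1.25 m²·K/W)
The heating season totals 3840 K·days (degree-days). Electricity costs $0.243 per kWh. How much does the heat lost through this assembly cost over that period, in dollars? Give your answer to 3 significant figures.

326 dollars

0.0667/0.0414 = 1.611
R_total = 0.12 + 1.611 + 1.25 = 2.981 m²·K/W
E = A × HDD × 24 / R / 1000 = 43.4 × 3840 × 24 / 2.981 / 1000 = 1342 kWh
Cost = 1342 × 0.243 = $326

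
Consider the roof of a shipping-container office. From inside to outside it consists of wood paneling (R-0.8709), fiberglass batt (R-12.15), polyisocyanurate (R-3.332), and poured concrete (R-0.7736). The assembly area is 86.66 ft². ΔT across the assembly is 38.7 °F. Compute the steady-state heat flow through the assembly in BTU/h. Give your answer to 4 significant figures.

R_total = 0.8709 + 12.15 + 3.332 + 0.7736 = 17.127 ft²·°F·h/BTU
Q = A·ΔT/R = 86.66 × 38.7 / 17.127 = 195.82 BTU/h

195.8 BTU/h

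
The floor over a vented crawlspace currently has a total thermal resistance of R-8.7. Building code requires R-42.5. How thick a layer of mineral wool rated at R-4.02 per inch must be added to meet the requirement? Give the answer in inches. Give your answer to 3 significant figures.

ΔR = 42.5 − 8.7 = 33.8 ft²·°F·h/BTU
L = ΔR / (R/in) = 33.8/4.02 = 8.408 in

8.41 in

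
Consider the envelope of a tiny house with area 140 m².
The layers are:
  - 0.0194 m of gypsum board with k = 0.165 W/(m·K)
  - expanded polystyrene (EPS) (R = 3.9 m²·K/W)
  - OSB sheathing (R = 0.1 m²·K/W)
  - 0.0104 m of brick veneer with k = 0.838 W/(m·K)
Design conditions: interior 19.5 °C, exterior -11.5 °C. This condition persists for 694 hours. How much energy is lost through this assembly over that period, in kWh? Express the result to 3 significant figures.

0.0194/0.165 = 0.1176
0.0104/0.838 = 0.01241
R_total = 0.1176 + 3.9 + 0.1 + 0.01241 = 4.13 m²·K/W
Q = 140 × (19.5 − (-11.5)) / 4.13 = 1051 W
E = 1051 W × 694 h / 1000 = 729.3 kWh

729 kWh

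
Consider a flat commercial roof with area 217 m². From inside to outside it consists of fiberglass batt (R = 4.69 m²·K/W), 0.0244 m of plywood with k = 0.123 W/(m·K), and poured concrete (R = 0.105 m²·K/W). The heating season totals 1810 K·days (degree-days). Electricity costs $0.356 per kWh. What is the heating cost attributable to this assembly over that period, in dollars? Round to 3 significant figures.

672 dollars

0.0244/0.123 = 0.1984
R_total = 4.69 + 0.1984 + 0.105 = 4.993 m²·K/W
E = A × HDD × 24 / R / 1000 = 217 × 1810 × 24 / 4.993 / 1000 = 1888 kWh
Cost = 1888 × 0.356 = $672.1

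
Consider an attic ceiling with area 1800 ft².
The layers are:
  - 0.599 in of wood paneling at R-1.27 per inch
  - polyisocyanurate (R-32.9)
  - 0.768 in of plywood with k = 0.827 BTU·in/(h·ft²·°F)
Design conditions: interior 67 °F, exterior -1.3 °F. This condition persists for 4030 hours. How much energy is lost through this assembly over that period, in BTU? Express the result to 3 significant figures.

14300000 BTU

0.599 × 1.27 = 0.7607
0.768/0.827 = 0.9287
R_total = 0.7607 + 32.9 + 0.9287 = 34.59 ft²·°F·h/BTU
Q = 1800 × (67 − (-1.3)) / 34.59 = 3554 BTU/h
E = 3554 × 4030 = 14320000 BTU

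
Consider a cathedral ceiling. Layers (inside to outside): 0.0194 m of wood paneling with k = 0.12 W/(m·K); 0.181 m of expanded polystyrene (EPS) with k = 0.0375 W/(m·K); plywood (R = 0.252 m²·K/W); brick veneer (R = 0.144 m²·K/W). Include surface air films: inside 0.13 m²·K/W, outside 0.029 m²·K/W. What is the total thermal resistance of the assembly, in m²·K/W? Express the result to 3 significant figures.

0.0194/0.12 = 0.1617
0.181/0.0375 = 4.827
R_total = 0.13 + 0.1617 + 4.827 + 0.252 + 0.144 + 0.029 = 5.543 m²·K/W

5.54 m²·K/W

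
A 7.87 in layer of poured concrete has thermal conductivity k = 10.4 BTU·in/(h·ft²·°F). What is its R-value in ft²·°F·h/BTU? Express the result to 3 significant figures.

R = L/k = 7.87/10.4 = 0.7567 ft²·°F·h/BTU

0.757 ft²·°F·h/BTU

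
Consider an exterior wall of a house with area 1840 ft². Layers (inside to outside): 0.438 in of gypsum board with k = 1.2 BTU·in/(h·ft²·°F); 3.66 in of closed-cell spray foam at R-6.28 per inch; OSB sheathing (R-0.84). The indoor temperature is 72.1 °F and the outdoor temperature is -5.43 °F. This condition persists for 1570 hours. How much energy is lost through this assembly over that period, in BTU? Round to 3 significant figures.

9260000 BTU

0.438/1.2 = 0.365
3.66 × 6.28 = 22.98
R_total = 0.365 + 22.98 + 0.84 = 24.19 ft²·°F·h/BTU
Q = 1840 × (72.1 − (-5.43)) / 24.19 = 5897 BTU/h
E = 5897 × 1570 = 9259000 BTU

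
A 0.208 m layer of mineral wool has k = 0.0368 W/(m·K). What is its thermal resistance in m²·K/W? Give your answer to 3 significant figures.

5.65 m²·K/W

R = L/k = 0.208/0.0368 = 5.652 m²·K/W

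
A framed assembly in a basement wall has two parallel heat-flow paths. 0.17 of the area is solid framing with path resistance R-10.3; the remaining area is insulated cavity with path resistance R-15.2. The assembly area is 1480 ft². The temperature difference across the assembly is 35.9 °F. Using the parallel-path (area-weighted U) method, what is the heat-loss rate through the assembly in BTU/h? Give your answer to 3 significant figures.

3780 BTU/h

U_eff = 0.83/15.2 + 0.17/10.3 = 0.05461 + 0.0165 = 0.07111
R_eff = 1/U_eff = 14.06 ft²·°F·h/BTU
Q = 1480 × 35.9 / 14.06 = 3778 BTU/h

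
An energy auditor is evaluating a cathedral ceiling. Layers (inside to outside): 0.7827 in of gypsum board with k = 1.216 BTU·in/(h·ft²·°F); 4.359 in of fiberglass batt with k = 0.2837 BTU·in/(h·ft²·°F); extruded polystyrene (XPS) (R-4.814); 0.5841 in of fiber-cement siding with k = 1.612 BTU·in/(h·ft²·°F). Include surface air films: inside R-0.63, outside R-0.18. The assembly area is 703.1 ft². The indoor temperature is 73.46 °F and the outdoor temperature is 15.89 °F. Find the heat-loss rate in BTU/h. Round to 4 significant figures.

1840 BTU/h

0.7827/1.216 = 0.64367
4.359/0.2837 = 15.365
0.5841/1.612 = 0.36234
R_total = 0.63 + 0.64367 + 15.365 + 4.814 + 0.36234 + 0.18 = 21.995 ft²·°F·h/BTU
Q = A·ΔT/R = 703.1 × (73.46 − 15.89) / 21.995 = 1840.3 BTU/h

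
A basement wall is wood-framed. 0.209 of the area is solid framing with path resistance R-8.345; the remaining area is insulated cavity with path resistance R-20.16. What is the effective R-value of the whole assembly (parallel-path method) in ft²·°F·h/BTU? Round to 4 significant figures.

U_eff = 0.791/20.16 + 0.209/8.345 = 0.039236 + 0.025045 = 0.064281
R_eff = 1/U_eff = 15.557 ft²·°F·h/BTU

15.56 ft²·°F·h/BTU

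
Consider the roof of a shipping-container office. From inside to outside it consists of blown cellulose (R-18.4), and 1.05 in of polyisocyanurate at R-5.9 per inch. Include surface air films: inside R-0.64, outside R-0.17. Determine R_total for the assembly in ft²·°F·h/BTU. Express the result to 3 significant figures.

25.4 ft²·°F·h/BTU

1.05 × 5.9 = 6.195
R_total = 0.64 + 18.4 + 6.195 + 0.17 = 25.4 ft²·°F·h/BTU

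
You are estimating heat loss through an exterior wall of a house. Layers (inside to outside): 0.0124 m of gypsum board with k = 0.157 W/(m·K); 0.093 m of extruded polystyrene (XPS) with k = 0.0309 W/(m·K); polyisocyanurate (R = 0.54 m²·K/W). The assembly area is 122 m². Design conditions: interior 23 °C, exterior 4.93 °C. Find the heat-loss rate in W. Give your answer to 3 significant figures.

608 W

0.0124/0.157 = 0.07898
0.093/0.0309 = 3.01
R_total = 0.07898 + 3.01 + 0.54 = 3.629 m²·K/W
Q = A·ΔT/R = 122 × (23 − 4.93) / 3.629 = 607.5 W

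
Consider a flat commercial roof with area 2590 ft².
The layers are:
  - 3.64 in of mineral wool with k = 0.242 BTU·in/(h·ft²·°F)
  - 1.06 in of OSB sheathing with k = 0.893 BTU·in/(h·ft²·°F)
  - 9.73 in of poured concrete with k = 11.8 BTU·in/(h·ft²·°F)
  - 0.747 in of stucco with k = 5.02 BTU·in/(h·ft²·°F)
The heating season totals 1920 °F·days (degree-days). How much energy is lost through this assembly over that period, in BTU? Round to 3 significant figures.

6940000 BTU

3.64/0.242 = 15.04
1.06/0.893 = 1.187
9.73/11.8 = 0.8246
0.747/5.02 = 0.1488
R_total = 15.04 + 1.187 + 0.8246 + 0.1488 = 17.2 ft²·°F·h/BTU
E = A × HDD × 24 / R = 2590 × 1920 × 24 / 17.2 = 6938000 BTU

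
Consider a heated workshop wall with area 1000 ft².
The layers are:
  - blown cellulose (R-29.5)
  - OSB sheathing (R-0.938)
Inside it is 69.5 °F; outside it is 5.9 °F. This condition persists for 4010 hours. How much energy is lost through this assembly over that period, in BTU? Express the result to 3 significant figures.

R_total = 29.5 + 0.938 = 30.44 ft²·°F·h/BTU
Q = 1000 × (69.5 − 5.9) / 30.44 = 2089 BTU/h
E = 2089 × 4010 = 8379000 BTU

8380000 BTU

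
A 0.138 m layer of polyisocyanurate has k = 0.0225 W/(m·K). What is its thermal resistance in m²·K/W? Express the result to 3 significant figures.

6.13 m²·K/W

R = L/k = 0.138/0.0225 = 6.133 m²·K/W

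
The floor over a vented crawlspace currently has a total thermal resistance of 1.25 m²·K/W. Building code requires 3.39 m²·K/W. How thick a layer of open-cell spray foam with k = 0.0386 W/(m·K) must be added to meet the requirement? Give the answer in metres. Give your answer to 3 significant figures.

ΔR = 3.39 − 1.25 = 2.14 m²·K/W
L = ΔR × k = 2.14 × 0.0386 = 0.0826 m

0.0826 m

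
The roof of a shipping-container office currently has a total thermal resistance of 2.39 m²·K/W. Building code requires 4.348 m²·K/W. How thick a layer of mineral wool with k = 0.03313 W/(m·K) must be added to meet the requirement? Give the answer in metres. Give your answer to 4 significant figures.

0.06487 m

ΔR = 4.348 − 2.39 = 1.958 m²·K/W
L = ΔR × k = 1.958 × 0.03313 = 0.064869 m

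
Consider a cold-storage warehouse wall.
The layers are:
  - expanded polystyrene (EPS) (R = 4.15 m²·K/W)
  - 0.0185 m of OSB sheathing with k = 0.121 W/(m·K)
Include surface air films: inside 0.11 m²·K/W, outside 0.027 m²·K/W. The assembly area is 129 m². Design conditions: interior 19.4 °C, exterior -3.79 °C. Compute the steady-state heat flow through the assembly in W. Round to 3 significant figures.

674 W

0.0185/0.121 = 0.1529
R_total = 0.11 + 4.15 + 0.1529 + 0.027 = 4.44 m²·K/W
Q = A·ΔT/R = 129 × (19.4 − (-3.79)) / 4.44 = 673.8 W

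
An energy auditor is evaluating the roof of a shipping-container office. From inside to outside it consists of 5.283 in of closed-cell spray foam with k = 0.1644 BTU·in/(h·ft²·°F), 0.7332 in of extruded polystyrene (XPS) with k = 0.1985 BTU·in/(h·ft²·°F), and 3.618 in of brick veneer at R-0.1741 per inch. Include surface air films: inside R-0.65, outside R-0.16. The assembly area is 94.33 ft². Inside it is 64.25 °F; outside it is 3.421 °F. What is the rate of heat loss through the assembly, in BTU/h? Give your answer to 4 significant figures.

5.283/0.1644 = 32.135
0.7332/0.1985 = 3.6937
3.618 × 0.1741 = 0.62989
R_total = 0.65 + 32.135 + 3.6937 + 0.62989 + 0.16 = 37.269 ft²·°F·h/BTU
Q = A·ΔT/R = 94.33 × (64.25 − 3.421) / 37.269 = 153.96 BTU/h

154.0 BTU/h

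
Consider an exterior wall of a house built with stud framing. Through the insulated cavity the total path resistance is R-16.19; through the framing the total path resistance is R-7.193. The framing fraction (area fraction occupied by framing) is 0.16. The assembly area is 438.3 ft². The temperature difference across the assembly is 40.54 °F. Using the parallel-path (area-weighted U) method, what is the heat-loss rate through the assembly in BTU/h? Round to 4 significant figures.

1317 BTU/h

U_eff = 0.84/16.19 + 0.16/7.193 = 0.051884 + 0.022244 = 0.074128
R_eff = 1/U_eff = 13.49 ft²·°F·h/BTU
Q = 438.3 × 40.54 / 13.49 = 1317.2 BTU/h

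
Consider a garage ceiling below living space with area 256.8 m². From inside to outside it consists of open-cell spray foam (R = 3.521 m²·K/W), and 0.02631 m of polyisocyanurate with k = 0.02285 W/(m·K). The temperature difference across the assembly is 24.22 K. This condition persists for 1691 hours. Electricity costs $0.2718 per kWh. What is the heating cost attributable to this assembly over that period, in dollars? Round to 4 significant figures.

0.02631/0.02285 = 1.1514
R_total = 3.521 + 1.1514 = 4.6724 m²·K/W
Q = 256.8 × 24.22 / 4.6724 = 1331.2 W
E = 1331.2 W × 1691 h / 1000 = 2251 kWh
Cost = 2251 × 0.2718 = $611.82

611.8 dollars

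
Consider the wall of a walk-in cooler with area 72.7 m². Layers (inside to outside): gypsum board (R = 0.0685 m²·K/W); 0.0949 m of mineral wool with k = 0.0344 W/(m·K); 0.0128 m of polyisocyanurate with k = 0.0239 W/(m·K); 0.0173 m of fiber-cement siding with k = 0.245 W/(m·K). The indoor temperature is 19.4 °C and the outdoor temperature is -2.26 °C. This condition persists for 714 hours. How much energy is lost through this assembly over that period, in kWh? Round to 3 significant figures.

327 kWh

0.0949/0.0344 = 2.759
0.0128/0.0239 = 0.5356
0.0173/0.245 = 0.07061
R_total = 0.0685 + 2.759 + 0.5356 + 0.07061 = 3.433 m²·K/W
Q = 72.7 × (19.4 − (-2.26)) / 3.433 = 458.6 W
E = 458.6 W × 714 h / 1000 = 327.5 kWh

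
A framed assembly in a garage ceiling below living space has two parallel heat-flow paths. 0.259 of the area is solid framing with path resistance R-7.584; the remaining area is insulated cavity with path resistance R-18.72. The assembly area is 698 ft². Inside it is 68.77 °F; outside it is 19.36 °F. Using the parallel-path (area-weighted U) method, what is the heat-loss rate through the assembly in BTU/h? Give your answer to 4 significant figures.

2543 BTU/h

U_eff = 0.741/18.72 + 0.259/7.584 = 0.039583 + 0.034151 = 0.073734
R_eff = 1/U_eff = 13.562 ft²·°F·h/BTU
Q = 698 × (68.77 − 19.36) / 13.562 = 2543 BTU/h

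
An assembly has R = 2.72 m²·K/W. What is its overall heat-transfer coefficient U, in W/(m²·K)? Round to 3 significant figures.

0.368 W/(m²·K)

U = 1/R = 1/2.72 = 0.3676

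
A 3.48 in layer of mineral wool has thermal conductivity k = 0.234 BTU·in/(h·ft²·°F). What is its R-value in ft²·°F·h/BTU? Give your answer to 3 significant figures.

R = L/k = 3.48/0.234 = 14.87 ft²·°F·h/BTU

14.9 ft²·°F·h/BTU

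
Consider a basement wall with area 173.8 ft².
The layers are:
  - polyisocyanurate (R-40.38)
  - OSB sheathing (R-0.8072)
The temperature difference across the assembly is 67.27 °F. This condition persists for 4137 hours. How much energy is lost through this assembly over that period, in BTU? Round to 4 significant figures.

R_total = 40.38 + 0.8072 = 41.187 ft²·°F·h/BTU
Q = 173.8 × 67.27 / 41.187 = 283.86 BTU/h
E = 283.86 × 4137 = 1174300 BTU

1174000 BTU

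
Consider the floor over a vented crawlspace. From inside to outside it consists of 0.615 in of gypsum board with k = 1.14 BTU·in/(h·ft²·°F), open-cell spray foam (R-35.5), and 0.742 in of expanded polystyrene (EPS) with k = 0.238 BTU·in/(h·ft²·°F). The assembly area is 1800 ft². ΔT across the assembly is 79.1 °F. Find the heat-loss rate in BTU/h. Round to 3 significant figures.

3640 BTU/h

0.615/1.14 = 0.5395
0.742/0.238 = 3.118
R_total = 0.5395 + 35.5 + 3.118 = 39.16 ft²·°F·h/BTU
Q = A·ΔT/R = 1800 × 79.1 / 39.16 = 3636 BTU/h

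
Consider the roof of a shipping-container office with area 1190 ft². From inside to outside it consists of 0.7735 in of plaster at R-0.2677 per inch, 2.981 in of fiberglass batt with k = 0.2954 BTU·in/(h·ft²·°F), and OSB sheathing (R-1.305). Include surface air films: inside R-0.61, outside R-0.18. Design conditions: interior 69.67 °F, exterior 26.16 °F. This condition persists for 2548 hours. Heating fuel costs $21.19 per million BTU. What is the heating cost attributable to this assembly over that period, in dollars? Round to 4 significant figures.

225.6 dollars

0.7735 × 0.2677 = 0.20707
2.981/0.2954 = 10.091
R_total = 0.61 + 0.20707 + 10.091 + 1.305 + 0.18 = 12.393 ft²·°F·h/BTU
Q = 1190 × (69.67 − 26.16) / 12.393 = 4177.8 BTU/h
E = 4177.8 × 2548 = 10645000 BTU
Cost = 10645000/10⁶ × 21.19 = $225.57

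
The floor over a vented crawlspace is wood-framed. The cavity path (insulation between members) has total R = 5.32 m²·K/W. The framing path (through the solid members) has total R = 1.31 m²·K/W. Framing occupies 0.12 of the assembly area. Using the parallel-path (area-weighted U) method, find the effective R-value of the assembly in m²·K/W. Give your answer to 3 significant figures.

U_eff = 0.88/5.32 + 0.12/1.31 = 0.1654 + 0.0916 = 0.257
R_eff = 1/U_eff = 3.891 m²·K/W

3.89 m²·K/W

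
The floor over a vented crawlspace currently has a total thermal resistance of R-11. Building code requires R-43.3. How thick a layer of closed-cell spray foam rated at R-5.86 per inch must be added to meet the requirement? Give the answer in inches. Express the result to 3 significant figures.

ΔR = 43.3 − 11 = 32.3 ft²·°F·h/BTU
L = ΔR / (R/in) = 32.3/5.86 = 5.512 in

5.51 in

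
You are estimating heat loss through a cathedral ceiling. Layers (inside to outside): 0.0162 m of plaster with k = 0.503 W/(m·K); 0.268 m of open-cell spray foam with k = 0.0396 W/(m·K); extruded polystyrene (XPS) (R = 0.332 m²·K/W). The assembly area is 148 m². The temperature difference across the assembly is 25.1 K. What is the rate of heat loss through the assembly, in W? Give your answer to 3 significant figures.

521 W

0.0162/0.503 = 0.03221
0.268/0.0396 = 6.768
R_total = 0.03221 + 6.768 + 0.332 = 7.132 m²·K/W
Q = A·ΔT/R = 148 × 25.1 / 7.132 = 520.9 W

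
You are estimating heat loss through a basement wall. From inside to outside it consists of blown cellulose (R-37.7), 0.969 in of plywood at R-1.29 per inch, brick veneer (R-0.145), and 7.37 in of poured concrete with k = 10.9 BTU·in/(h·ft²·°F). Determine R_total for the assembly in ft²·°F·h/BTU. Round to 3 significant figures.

0.969 × 1.29 = 1.25
7.37/10.9 = 0.6761
R_total = 37.7 + 1.25 + 0.145 + 0.6761 = 39.77 ft²·°F·h/BTU

39.8 ft²·°F·h/BTU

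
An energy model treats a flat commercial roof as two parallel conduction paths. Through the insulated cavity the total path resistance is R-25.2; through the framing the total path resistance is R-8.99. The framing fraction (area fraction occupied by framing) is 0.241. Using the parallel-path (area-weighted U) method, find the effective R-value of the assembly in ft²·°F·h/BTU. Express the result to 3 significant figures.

U_eff = 0.759/25.2 + 0.241/8.99 = 0.03012 + 0.02681 = 0.05693
R_eff = 1/U_eff = 17.57 ft²·°F·h/BTU

17.6 ft²·°F·h/BTU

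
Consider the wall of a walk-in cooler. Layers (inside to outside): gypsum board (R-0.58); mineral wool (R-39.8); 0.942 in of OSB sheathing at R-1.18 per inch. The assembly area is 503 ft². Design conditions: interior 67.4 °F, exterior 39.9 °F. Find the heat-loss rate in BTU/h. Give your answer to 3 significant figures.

333 BTU/h

0.942 × 1.18 = 1.112
R_total = 0.58 + 39.8 + 1.112 = 41.49 ft²·°F·h/BTU
Q = A·ΔT/R = 503 × (67.4 − 39.9) / 41.49 = 333.4 BTU/h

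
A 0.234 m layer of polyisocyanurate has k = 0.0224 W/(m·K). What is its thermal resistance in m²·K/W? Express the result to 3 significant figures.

R = L/k = 0.234/0.0224 = 10.45 m²·K/W

10.4 m²·K/W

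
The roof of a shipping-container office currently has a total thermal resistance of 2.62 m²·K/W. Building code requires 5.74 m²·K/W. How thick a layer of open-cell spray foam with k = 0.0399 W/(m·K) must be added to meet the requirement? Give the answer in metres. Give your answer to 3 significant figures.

ΔR = 5.74 − 2.62 = 3.12 m²·K/W
L = ΔR × k = 3.12 × 0.0399 = 0.1245 m

0.124 m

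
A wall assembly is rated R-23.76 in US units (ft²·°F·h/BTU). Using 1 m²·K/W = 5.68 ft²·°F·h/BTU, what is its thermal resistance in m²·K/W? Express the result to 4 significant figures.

4.183 m²·K/W

R_SI = 23.76/5.68 = 4.1831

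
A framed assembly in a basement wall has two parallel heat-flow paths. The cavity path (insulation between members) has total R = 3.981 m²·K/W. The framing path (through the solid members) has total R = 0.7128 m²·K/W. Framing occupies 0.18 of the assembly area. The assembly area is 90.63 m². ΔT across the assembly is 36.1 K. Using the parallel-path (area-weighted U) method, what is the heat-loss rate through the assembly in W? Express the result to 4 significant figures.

U_eff = 0.82/3.981 + 0.18/0.7128 = 0.20598 + 0.25253 = 0.4585
R_eff = 1/U_eff = 2.181 m²·K/W
Q = 90.63 × 36.1 / 2.181 = 1500.1 W

1500 W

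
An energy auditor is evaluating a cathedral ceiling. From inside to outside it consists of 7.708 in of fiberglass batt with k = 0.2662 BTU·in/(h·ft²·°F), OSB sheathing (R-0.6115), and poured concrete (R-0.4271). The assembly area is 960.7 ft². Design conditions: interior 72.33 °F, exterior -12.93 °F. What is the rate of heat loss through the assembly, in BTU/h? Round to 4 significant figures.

7.708/0.2662 = 28.956
R_total = 28.956 + 0.6115 + 0.4271 = 29.994 ft²·°F·h/BTU
Q = A·ΔT/R = 960.7 × (72.33 − (-12.93)) / 29.994 = 2730.8 BTU/h

2731 BTU/h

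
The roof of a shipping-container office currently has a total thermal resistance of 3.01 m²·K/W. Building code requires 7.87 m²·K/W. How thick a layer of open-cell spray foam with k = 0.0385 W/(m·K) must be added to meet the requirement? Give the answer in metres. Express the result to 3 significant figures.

ΔR = 7.87 − 3.01 = 4.86 m²·K/W
L = ΔR × k = 4.86 × 0.0385 = 0.1871 m

0.187 m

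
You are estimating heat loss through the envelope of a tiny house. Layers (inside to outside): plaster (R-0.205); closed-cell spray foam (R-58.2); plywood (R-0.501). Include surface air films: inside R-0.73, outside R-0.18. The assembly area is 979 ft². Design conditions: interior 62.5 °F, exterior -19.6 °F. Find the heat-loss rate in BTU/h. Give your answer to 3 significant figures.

R_total = 0.73 + 0.205 + 58.2 + 0.501 + 0.18 = 59.82 ft²·°F·h/BTU
Q = A·ΔT/R = 979 × (62.5 − (-19.6)) / 59.82 = 1344 BTU/h

1340 BTU/h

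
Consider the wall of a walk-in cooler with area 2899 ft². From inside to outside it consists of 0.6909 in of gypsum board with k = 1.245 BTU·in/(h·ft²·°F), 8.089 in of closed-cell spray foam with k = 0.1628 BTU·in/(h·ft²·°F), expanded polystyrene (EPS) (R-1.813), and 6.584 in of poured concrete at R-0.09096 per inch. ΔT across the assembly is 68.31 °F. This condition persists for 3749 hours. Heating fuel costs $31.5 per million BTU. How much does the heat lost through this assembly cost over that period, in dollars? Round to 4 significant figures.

444.2 dollars

0.6909/1.245 = 0.55494
8.089/0.1628 = 49.687
6.584 × 0.09096 = 0.59888
R_total = 0.55494 + 49.687 + 1.813 + 0.59888 = 52.654 ft²·°F·h/BTU
Q = 2899 × 68.31 / 52.654 = 3761 BTU/h
E = 3761 × 3749 = 14100000 BTU
Cost = 14100000/10⁶ × 31.5 = $444.15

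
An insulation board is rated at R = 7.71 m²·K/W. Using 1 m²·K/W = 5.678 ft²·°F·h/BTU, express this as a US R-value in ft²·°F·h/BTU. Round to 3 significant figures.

R_US = 7.71 × 5.678 = 43.78

43.8 ft²·°F·h/BTU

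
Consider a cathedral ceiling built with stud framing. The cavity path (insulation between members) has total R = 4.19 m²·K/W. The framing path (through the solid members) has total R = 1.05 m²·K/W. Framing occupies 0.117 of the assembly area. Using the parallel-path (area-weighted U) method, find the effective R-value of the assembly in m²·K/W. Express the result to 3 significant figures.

3.10 m²·K/W

U_eff = 0.883/4.19 + 0.117/1.05 = 0.2107 + 0.1114 = 0.3222
R_eff = 1/U_eff = 3.104 m²·K/W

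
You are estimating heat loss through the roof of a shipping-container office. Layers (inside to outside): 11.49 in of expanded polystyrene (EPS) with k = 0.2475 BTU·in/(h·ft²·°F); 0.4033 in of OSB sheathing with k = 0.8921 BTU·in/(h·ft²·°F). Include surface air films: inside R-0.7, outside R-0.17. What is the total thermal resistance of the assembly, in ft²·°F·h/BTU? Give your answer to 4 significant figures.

47.75 ft²·°F·h/BTU

11.49/0.2475 = 46.424
0.4033/0.8921 = 0.45208
R_total = 0.7 + 46.424 + 0.45208 + 0.17 = 47.746 ft²·°F·h/BTU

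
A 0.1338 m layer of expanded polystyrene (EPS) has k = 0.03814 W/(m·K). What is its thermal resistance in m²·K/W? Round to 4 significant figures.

3.508 m²·K/W

R = L/k = 0.1338/0.03814 = 3.5081 m²·K/W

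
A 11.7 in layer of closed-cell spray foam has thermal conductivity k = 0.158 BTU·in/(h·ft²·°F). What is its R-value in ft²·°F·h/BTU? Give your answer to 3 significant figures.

74.1 ft²·°F·h/BTU

R = L/k = 11.7/0.158 = 74.05 ft²·°F·h/BTU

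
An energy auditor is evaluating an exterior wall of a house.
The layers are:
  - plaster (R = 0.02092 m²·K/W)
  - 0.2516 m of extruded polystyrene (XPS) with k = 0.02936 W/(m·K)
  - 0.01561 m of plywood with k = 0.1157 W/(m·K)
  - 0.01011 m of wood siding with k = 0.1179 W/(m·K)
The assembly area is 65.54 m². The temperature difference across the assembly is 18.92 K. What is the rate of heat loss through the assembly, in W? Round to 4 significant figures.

0.2516/0.02936 = 8.5695
0.01561/0.1157 = 0.13492
0.01011/0.1179 = 0.085751
R_total = 0.02092 + 8.5695 + 0.13492 + 0.085751 = 8.8111 m²·K/W
Q = A·ΔT/R = 65.54 × 18.92 / 8.8111 = 140.73 W

140.7 W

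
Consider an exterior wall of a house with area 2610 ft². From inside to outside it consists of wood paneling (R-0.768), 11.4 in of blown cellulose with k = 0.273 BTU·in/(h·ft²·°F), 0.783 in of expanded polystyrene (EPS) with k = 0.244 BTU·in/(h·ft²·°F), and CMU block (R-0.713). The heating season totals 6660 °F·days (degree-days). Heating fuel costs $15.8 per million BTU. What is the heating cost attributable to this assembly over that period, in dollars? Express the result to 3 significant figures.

11.4/0.273 = 41.76
0.783/0.244 = 3.209
R_total = 0.768 + 41.76 + 3.209 + 0.713 = 46.45 ft²·°F·h/BTU
E = A × HDD × 24 / R = 2610 × 6660 × 24 / 46.45 = 8982000 BTU
Cost = 8982000/10⁶ × 15.8 = $141.9

142 dollars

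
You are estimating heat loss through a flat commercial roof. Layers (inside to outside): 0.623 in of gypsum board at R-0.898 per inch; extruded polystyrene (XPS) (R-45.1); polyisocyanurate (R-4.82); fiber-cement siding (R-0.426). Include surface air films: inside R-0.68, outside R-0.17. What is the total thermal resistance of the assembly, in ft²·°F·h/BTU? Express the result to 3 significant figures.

0.623 × 0.898 = 0.5595
R_total = 0.68 + 0.5595 + 45.1 + 4.82 + 0.426 + 0.17 = 51.76 ft²·°F·h/BTU

51.8 ft²·°F·h/BTU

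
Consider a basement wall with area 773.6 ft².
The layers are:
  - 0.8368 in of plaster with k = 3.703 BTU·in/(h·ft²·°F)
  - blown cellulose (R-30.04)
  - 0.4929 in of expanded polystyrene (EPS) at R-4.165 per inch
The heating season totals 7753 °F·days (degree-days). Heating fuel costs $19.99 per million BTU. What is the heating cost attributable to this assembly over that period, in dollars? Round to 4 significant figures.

0.8368/3.703 = 0.22598
0.4929 × 4.165 = 2.0529
R_total = 0.22598 + 30.04 + 2.0529 = 32.319 ft²·°F·h/BTU
E = A × HDD × 24 / R = 773.6 × 7753 × 24 / 32.319 = 4453900 BTU
Cost = 4453900/10⁶ × 19.99 = $89.034

89.03 dollars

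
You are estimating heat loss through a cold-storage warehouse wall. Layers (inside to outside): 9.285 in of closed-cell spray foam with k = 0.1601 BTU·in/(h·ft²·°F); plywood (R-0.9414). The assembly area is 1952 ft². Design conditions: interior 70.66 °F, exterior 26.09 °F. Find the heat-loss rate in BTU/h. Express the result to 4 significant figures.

9.285/0.1601 = 57.995
R_total = 57.995 + 0.9414 = 58.936 ft²·°F·h/BTU
Q = A·ΔT/R = 1952 × (70.66 − 26.09) / 58.936 = 1476.2 BTU/h

1476 BTU/h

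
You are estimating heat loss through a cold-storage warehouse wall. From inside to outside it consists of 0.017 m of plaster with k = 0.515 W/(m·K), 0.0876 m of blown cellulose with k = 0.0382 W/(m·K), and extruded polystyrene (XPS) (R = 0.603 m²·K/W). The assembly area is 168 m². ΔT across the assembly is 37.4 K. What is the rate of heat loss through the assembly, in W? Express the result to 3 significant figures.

2150 W

0.017/0.515 = 0.03301
0.0876/0.0382 = 2.293
R_total = 0.03301 + 2.293 + 0.603 = 2.929 m²·K/W
Q = A·ΔT/R = 168 × 37.4 / 2.929 = 2145 W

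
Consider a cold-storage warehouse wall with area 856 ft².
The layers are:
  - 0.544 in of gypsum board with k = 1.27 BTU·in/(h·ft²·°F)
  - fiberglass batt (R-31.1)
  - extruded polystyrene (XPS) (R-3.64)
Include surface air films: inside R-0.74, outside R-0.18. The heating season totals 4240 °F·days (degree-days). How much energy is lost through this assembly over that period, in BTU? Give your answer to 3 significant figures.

0.544/1.27 = 0.4283
R_total = 0.74 + 0.4283 + 31.1 + 3.64 + 0.18 = 36.09 ft²·°F·h/BTU
E = A × HDD × 24 / R = 856 × 4240 × 24 / 36.09 = 2414000 BTU

2410000 BTU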